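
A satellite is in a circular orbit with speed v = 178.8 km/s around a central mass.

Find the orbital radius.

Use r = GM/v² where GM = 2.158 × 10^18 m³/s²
v = 178.8 km/s = 178800 m/s
GM = 2.158 × 10^18 m³/s²
v² = 3.19694 × 10^10 m²/s²
r = GM/v² = (2.158 × 10^18) / (3.19694 × 10^10) = 6.7502 × 10^7 m ≈ 6.75 × 10^7 m

Final answer: 6.75 × 10^7 m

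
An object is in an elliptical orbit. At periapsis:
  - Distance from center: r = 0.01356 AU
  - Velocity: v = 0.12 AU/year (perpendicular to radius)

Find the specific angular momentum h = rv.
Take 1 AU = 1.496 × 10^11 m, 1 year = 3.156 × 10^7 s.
r = 0.01356 AU = 2.02858 × 10^9 m
v = 0.12 AU/year = 568.821 m/s
h = rv = 2.02858 × 10^9 × 568.821 = 1.1539 × 10^12 m²/s ≈ 1.154 × 10^12 m²/s

Final answer: h = 1.154 × 10^12 m²/s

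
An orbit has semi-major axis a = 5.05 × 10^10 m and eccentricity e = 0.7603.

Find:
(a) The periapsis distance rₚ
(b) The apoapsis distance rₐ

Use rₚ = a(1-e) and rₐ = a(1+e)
a = 5.05 × 10^10 m
e = 0.7603:  1 − e = 0.2397,  1 + e = 1.7603
(a) rₚ = a(1 − e) = 5.05 × 10^10 m × 0.2397 = 1.21049 × 10^10 m ≈ 1.21 × 10^10 m
(b) rₐ = a(1 + e) = 5.05 × 10^10 m × 1.7603 = 8.88952 × 10^10 m ≈ 8.89 × 10^10 m

Final answer:
(a) rₚ = 1.21 × 10^10 m
(b) rₐ = 8.89 × 10^10 m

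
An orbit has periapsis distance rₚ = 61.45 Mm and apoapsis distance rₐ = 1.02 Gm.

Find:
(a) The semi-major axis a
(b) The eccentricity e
rₚ = 61.45 Mm = 6.145 × 10^7 m
rₐ = 1.02 Gm = 1.02 × 10^9 m
(a) a = (rₚ + rₐ)/2 = 5.40725 × 10^8 m ≈ 540.7 Mm
(b) e = (rₐ − rₚ)/(rₐ + rₚ) = (9.5855 × 10^8) / (1.08145 × 10^9) = 0.886356

Final answer:
(a) a = 540.7 Mm
(b) e = 0.8864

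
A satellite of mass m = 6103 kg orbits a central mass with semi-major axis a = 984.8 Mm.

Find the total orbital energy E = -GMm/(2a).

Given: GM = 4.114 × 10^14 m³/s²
a = 984.8 Mm = 9.848 × 10^8 m
GM = 4.114 × 10^14 m³/s²
2a = 1.9696 × 10^9 m
GMm = 4.114 × 10^14 × 6103 = 2.51077 × 10^18 m³·kg/s²
E = −GMm/(2a) = -1.27476 × 10^9 J ≈ -1.275 GJ

Final answer: -1.275 GJ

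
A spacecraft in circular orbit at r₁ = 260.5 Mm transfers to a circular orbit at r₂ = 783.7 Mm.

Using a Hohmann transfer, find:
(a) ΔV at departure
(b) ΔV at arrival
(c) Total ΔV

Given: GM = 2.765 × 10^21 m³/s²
r₁ = 260.5 Mm = 2.605 × 10^8 m
r₂ = 783.7 Mm = 7.837 × 10^8 m
GM = 2.765 × 10^21 m³/s²
Transfer ellipse: a_t = (r₁ + r₂)/2 = 5.221 × 10^8 m
Circular speed at r₁: v₁ = √(GM/r₁) = 3.25794 × 10^6 m/s
Transfer speed at r₁ (periapsis): v₁ₜ = √(GM(2/r₁ − 1/a_t)) = 3.99155 × 10^6 m/s
(a) ΔV₁ = v₁ₜ − v₁ = 733607 m/s ≈ 733.6 km/s
Circular speed at r₂: v₂ = √(GM/r₂) = 1.87833 × 10^6 m/s
Transfer speed at r₂ (apoapsis): v₂ₜ = √(GM(2/r₂ − 1/a_t)) = 1.32678 × 10^6 m/s
(b) ΔV₂ = v₂ − v₂ₜ = 551551 m/s ≈ 551.6 km/s
(c) ΔV_total = ΔV₁ + ΔV₂ = 1.28516 × 10^6 m/s ≈ 1285 km/s

Final answer:
(a) ΔV₁ = 733.6 km/s
(b) ΔV₂ = 551.6 km/s
(c) ΔV_total = 1285 km/s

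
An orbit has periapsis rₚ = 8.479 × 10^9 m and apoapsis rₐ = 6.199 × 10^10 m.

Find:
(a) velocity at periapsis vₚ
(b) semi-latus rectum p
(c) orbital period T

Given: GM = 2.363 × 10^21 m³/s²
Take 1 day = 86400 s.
rₚ = 8.479 × 10^9 m
rₐ = 6.199 × 10^10 m
GM = 2.363 × 10^21 m³/s²
a = (rₚ + rₐ)/2 = 3.52345 × 10^10 m
e = (rₐ − rₚ)/(rₐ + rₚ) = (5.3511 × 10^10) / (7.0469 × 10^10) = 0.759355
(a) vₚ² = GM (2/rₚ − 1/a) = 2.363 × 10^21 × (2.35877 × 10^-10 − 2.83813 × 10^-11) = 4.90312 × 10^11 m²/s²;  vₚ = 700223 m/s ≈ 700.2 km/s
(b) 1 − e² = 0.42338;  p = a(1 − e²) = 3.52345 × 10^10 × 0.42338 = 1.49176 × 10^10 m ≈ 1.492 × 10^10 m
(c) a³ = 4.37426 × 10^31 m³;  T = 2π √(a³/GM) = 2π × 136057 s = 854870 s ≈ 9.894 days

Final answer:
(a) velocity at periapsis vₚ = 700.2 km/s
(b) semi-latus rectum p = 1.492 × 10^10 m
(c) orbital period T = 9.894 days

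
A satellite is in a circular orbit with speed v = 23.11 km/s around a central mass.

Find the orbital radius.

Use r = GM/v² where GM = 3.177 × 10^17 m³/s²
v = 23.11 km/s = 23110 m/s
GM = 3.177 × 10^17 m³/s²
v² = 5.34072 × 10^8 m²/s²
r = GM/v² = (3.177 × 10^17) / (5.34072 × 10^8) = 5.94864 × 10^8 m ≈ 5.949 × 10^8 m

Final answer: 5.949 × 10^8 m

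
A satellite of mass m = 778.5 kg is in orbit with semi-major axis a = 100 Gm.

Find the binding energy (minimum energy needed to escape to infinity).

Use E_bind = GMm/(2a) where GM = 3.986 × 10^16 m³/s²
a = 100 Gm = 1 × 10^11 m
GM = 3.986 × 10^16 m³/s²
m = 778.5 kg
GMm = 3.986 × 10^16 × 778.5 = 3.1031 × 10^19 m³·kg/s²
2a = 2 × 10^11 m
E_bind = GMm/(2a) = 1.55155 × 10^8 J ≈ 155.2 MJ

Final answer: 155.2 MJ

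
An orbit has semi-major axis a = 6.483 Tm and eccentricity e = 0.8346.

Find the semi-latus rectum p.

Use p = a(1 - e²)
a = 6.483 Tm = 6.483 × 10^12 m
e = 0.8346,  e² = 0.696557,  1 − e² = 0.303443
p = a(1 − e²) = 6.483 × 10^12 m × 0.303443 = 1.96722 × 10^12 m ≈ 1.967 Tm

Final answer: p = 1.967 Tm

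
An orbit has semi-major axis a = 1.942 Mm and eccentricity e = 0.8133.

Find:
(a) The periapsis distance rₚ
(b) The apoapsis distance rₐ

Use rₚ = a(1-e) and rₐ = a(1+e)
a = 1.942 Mm = 1.942 × 10^6 m
e = 0.8133:  1 − e = 0.1867,  1 + e = 1.8133
(a) rₚ = a(1 − e) = 1.942 × 10^6 m × 0.1867 = 362571 m ≈ 362.6 km
(b) rₐ = a(1 + e) = 1.942 × 10^6 m × 1.8133 = 3.52143 × 10^6 m ≈ 3.521 Mm

Final answer:
(a) rₚ = 362.6 km
(b) rₐ = 3.521 Mm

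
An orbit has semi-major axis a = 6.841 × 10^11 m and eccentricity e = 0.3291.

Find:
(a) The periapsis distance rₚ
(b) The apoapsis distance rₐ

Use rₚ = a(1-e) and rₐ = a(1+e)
a = 6.841 × 10^11 m
e = 0.3291:  1 − e = 0.6709,  1 + e = 1.3291
(a) rₚ = a(1 − e) = 6.841 × 10^11 m × 0.6709 = 4.58963 × 10^11 m ≈ 4.59 × 10^11 m
(b) rₐ = a(1 + e) = 6.841 × 10^11 m × 1.3291 = 9.09237 × 10^11 m ≈ 9.092 × 10^11 m

Final answer:
(a) rₚ = 4.59 × 10^11 m
(b) rₐ = 9.092 × 10^11 m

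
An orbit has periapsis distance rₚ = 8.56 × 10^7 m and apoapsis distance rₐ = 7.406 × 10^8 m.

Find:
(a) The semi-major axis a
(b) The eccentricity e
rₚ = 8.56 × 10^7 m
rₐ = 7.406 × 10^8 m
(a) a = (rₚ + rₐ)/2 = 4.131 × 10^8 m ≈ 4.131 × 10^8 m
(b) e = (rₐ − rₚ)/(rₐ + rₚ) = (6.55 × 10^8) / (8.262 × 10^8) = 0.792786

Final answer:
(a) a = 4.131 × 10^8 m
(b) e = 0.7928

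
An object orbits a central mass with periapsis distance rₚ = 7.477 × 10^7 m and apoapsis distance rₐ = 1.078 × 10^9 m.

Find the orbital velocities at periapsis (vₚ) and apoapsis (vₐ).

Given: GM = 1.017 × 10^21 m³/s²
rₚ = 7.477 × 10^7 m
rₐ = 1.078 × 10^9 m
GM = 1.017 × 10^21 m³/s²
a = (rₚ + rₐ)/2 = 5.76385 × 10^8 m
Vis-viva: v² = GM (2/r − 1/a)
vₚ² = 1.017 × 10^21 × (2.67487 × 10^-8 − 1.73495 × 10^-9) = 2.5439 × 10^13 m²/s²
vₚ = 5.04371 × 10^6 m/s ≈ 5044 km/s
vₐ² = 1.017 × 10^21 × (1.85529 × 10^-9 − 1.73495 × 10^-9) = 1.22382 × 10^11 m²/s²
vₐ = 349831 m/s ≈ 349.8 km/s

Final answer: vₚ = 5044 km/s, vₐ = 349.8 km/s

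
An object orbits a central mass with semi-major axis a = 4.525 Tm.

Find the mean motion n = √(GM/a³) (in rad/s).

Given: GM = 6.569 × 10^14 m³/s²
a = 4.525 Tm = 4.525 × 10^12 m
GM = 6.569 × 10^14 m³/s²
a³ = 9.26522 × 10^37 m³
GM/a³ = (6.569 × 10^14) / (9.26522 × 10^37) = 7.08996 × 10^-24 s⁻²
n = √(GM/a³) = 2.6627 × 10^-12 rad/s ≈ 2.663 × 10^-12 rad/s

Final answer: n = 2.663 × 10^-12 rad/s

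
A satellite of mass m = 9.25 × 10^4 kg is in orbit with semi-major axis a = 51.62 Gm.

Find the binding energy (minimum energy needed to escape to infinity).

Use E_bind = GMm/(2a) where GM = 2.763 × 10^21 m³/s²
a = 51.62 Gm = 5.162 × 10^10 m
GM = 2.763 × 10^21 m³/s²
m = 9.25 × 10^4 kg
GMm = 2.763 × 10^21 × 92500 = 2.55577 × 10^26 m³·kg/s²
2a = 1.0324 × 10^11 m
E_bind = GMm/(2a) = 2.47557 × 10^15 J ≈ 2.476 PJ

Final answer: 2.476 PJ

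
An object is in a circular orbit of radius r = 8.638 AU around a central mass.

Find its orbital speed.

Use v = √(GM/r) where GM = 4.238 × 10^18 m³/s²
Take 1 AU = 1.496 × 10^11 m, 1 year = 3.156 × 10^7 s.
r = 8.638 AU = 1.29224 × 10^12 m
GM = 4.238 × 10^18 m³/s²
GM/r = (4.238 × 10^18) / (1.29224 × 10^12) = 3.27956 × 10^6 m²/s²
v = √(GM/r) = 1810.96 m/s ≈ 0.382 AU/year

Final answer: 0.382 AU/year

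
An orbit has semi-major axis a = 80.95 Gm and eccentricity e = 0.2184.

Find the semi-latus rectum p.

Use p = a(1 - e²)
a = 80.95 Gm = 8.095 × 10^10 m
e = 0.2184,  e² = 0.0476986,  1 − e² = 0.952301
p = a(1 − e²) = 8.095 × 10^10 m × 0.952301 = 7.70888 × 10^10 m ≈ 77.09 Gm

Final answer: p = 77.09 Gm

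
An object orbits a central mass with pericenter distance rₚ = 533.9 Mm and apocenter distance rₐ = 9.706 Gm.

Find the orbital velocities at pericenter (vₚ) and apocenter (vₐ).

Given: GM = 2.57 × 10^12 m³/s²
rₚ = 533.9 Mm = 5.339 × 10^8 m
rₐ = 9.706 Gm = 9.706 × 10^9 m
GM = 2.57 × 10^12 m³/s²
a = (rₚ + rₐ)/2 = 5.11995 × 10^9 m
Vis-viva: v² = GM (2/r − 1/a)
vₚ² = 2.57 × 10^12 × (3.74602 × 10^-9 − 1.95314 × 10^-10) = 9125.31 m²/s²
vₚ = 95.5265 m/s ≈ 95.53 m/s
vₐ² = 2.57 × 10^12 × (2.06058 × 10^-10 − 1.95314 × 10^-10) = 27.6113 m²/s²
vₐ = 5.25465 m/s ≈ 5.255 m/s

Final answer: vₚ = 95.53 m/s, vₐ = 5.255 m/s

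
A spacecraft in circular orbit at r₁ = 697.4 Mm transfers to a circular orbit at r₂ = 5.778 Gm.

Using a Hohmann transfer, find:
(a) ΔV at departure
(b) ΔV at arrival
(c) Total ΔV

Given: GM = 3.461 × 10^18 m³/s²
r₁ = 697.4 Mm = 6.974 × 10^8 m
r₂ = 5.778 Gm = 5.778 × 10^9 m
GM = 3.461 × 10^18 m³/s²
Transfer ellipse: a_t = (r₁ + r₂)/2 = 3.2377 × 10^9 m
Circular speed at r₁: v₁ = √(GM/r₁) = 70446.6 m/s
Transfer speed at r₁ (periapsis): v₁ₜ = √(GM(2/r₁ − 1/a_t)) = 94108.8 m/s
(a) ΔV₁ = v₁ₜ − v₁ = 23662.2 m/s ≈ 23.66 km/s
Circular speed at r₂: v₂ = √(GM/r₂) = 24474.4 m/s
Transfer speed at r₂ (apoapsis): v₂ₜ = √(GM(2/r₂ − 1/a_t)) = 11358.9 m/s
(b) ΔV₂ = v₂ − v₂ₜ = 13115.5 m/s ≈ 13.12 km/s
(c) ΔV_total = ΔV₁ + ΔV₂ = 36777.8 m/s ≈ 36.78 km/s

Final answer:
(a) ΔV₁ = 23.66 km/s
(b) ΔV₂ = 13.12 km/s
(c) ΔV_total = 36.78 km/s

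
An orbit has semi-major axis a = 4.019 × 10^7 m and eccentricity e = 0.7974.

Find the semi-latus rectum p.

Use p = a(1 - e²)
a = 4.019 × 10^7 m
e = 0.7974,  e² = 0.635847,  1 − e² = 0.364153
p = a(1 − e²) = 4.019 × 10^7 m × 0.364153 = 1.46353 × 10^7 m ≈ 1.464 × 10^7 m

Final answer: p = 1.464 × 10^7 m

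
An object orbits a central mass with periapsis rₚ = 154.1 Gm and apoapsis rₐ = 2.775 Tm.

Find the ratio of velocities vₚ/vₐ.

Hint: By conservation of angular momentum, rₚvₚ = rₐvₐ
rₚ = 154.1 Gm = 1.541 × 10^11 m
rₐ = 2.775 Tm = 2.775 × 10^12 m
rₚvₚ = rₐvₐ  ⇒  vₚ/vₐ = rₐ/rₚ
vₚ/vₐ = (2.775 × 10^12) / (1.541 × 10^11) = 18.0078

Final answer: vₚ/vₐ = 18.01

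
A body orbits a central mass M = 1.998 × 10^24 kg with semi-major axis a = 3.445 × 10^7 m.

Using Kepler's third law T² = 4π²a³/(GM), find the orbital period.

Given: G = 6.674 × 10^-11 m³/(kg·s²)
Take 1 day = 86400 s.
M = 1.998 × 10^24 kg
GM = G × M = 6.674 × 10^-11 × 1.998 × 10^24 = 1.33347 × 10^14 m³/s²
a = 3.445 × 10^7 m
a³ = 4.08853 × 10^22 m³
T = 2π √(a³/GM) = 2π √((4.08853 × 10^22) / (1.33347 × 10^14)) = 2π × 17510.3 s
T = 110020 s ≈ 1.273 days

Final answer: 1.273 days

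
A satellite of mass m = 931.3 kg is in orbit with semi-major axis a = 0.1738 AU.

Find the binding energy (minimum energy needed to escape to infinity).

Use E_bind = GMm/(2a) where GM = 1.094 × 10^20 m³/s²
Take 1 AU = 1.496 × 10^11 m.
a = 0.1738 AU = 2.60005 × 10^10 m
GM = 1.094 × 10^20 m³/s²
m = 931.3 kg
GMm = 1.094 × 10^20 × 931.3 = 1.01884 × 10^23 m³·kg/s²
2a = 5.2001 × 10^10 m
E_bind = GMm/(2a) = 1.95928 × 10^12 J ≈ 1.959 TJ

Final answer: 1.959 TJ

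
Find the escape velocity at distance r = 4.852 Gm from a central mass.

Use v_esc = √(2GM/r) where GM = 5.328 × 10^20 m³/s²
r = 4.852 Gm = 4.852 × 10^9 m
GM = 5.328 × 10^20 m³/s²
2GM/r = 2 × (5.328 × 10^20) / (4.852 × 10^9) = 2.19621 × 10^11 m²/s²
v_esc = √(2GM/r) = 468637 m/s ≈ 468.6 km/s

Final answer: 468.6 km/s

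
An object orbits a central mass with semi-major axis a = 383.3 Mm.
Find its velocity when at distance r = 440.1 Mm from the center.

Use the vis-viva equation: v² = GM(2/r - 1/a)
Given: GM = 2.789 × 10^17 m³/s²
a = 383.3 Mm = 3.833 × 10^8 m
r = 440.1 Mm = 4.401 × 10^8 m
GM = 2.789 × 10^17 m³/s²
2/r − 1/a = 4.54442 × 10^-9 − 2.60892 × 10^-9 = 1.9355 × 10^-9 m⁻¹
v² = GM (2/r − 1/a) = 5.39811 × 10^8 m²/s²
v = 23233.8 m/s ≈ 23.23 km/s

Final answer: 23.23 km/s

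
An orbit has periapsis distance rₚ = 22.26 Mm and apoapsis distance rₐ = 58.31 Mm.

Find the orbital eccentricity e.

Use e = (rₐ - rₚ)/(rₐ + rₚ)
rₚ = 22.26 Mm = 2.226 × 10^7 m
rₐ = 58.31 Mm = 5.831 × 10^7 m
rₐ − rₚ = 3.605 × 10^7 m
rₐ + rₚ = 8.057 × 10^7 m
e = (rₐ − rₚ)/(rₐ + rₚ) = 0.447437

Final answer: e = 0.4474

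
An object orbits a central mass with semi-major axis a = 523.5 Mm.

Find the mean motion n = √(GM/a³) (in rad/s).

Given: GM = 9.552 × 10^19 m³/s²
a = 523.5 Mm = 5.235 × 10^8 m
GM = 9.552 × 10^19 m³/s²
a³ = 1.43466 × 10^26 m³
GM/a³ = (9.552 × 10^19) / (1.43466 × 10^26) = 6.65801 × 10^-7 s⁻²
n = √(GM/a³) = 0.000815966 rad/s ≈ 0.000816 rad/s

Final answer: n = 0.000816 rad/s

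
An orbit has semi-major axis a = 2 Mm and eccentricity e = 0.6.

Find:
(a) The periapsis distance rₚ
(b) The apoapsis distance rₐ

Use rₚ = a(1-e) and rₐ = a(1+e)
a = 2 Mm = 2 × 10^6 m
e = 0.6:  1 − e = 0.4,  1 + e = 1.6
(a) rₚ = a(1 − e) = 2 × 10^6 m × 0.4 = 800000 m ≈ 800 km
(b) rₐ = a(1 + e) = 2 × 10^6 m × 1.6 = 3.2 × 10^6 m ≈ 3.2 Mm

Final answer:
(a) rₚ = 800 km
(b) rₐ = 3.2 Mm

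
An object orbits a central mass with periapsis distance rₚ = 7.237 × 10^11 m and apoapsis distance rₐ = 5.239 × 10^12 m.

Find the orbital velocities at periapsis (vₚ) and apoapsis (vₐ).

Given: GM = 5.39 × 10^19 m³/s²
rₚ = 7.237 × 10^11 m
rₐ = 5.239 × 10^12 m
GM = 5.39 × 10^19 m³/s²
a = (rₚ + rₐ)/2 = 2.98135 × 10^12 m
Vis-viva: v² = GM (2/r − 1/a)
vₚ² = 5.39 × 10^19 × (2.76358 × 10^-12 − 3.35419 × 10^-13) = 1.30878 × 10^8 m²/s²
vₚ = 11440.2 m/s ≈ 11.44 km/s
vₐ² = 5.39 × 10^19 × (3.81752 × 10^-13 − 3.35419 × 10^-13) = 2.49739 × 10^6 m²/s²
vₐ = 1580.31 m/s ≈ 1.58 km/s

Final answer: vₚ = 11.44 km/s, vₐ = 1.58 km/s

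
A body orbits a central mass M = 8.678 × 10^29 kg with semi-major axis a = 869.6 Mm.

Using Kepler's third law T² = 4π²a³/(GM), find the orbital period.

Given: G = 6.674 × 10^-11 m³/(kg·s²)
M = 8.678 × 10^29 kg
GM = G × M = 6.674 × 10^-11 × 8.678 × 10^29 = 5.7917 × 10^19 m³/s²
a = 869.6 Mm = 8.696 × 10^8 m
a³ = 6.57595 × 10^26 m³
T = 2π √(a³/GM) = 2π √((6.57595 × 10^26) / (5.7917 × 10^19)) = 2π × 3369.58 s
T = 21171.7 s ≈ 5.881 hours

Final answer: 5.881 hours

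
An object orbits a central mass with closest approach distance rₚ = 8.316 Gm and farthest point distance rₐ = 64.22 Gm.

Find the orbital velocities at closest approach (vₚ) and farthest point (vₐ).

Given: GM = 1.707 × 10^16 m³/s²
rₚ = 8.316 Gm = 8.316 × 10^9 m
rₐ = 64.22 Gm = 6.422 × 10^10 m
GM = 1.707 × 10^16 m³/s²
a = (rₚ + rₐ)/2 = 3.6268 × 10^10 m
Vis-viva: v² = GM (2/r − 1/a)
vₚ² = 1.707 × 10^16 × (2.405 × 10^-10 − 2.75725 × 10^-11) = 3.63468 × 10^6 m²/s²
vₚ = 1906.48 m/s ≈ 1.906 km/s
vₐ² = 1.707 × 10^16 × (3.11429 × 10^-11 − 2.75725 × 10^-11) = 60947.2 m²/s²
vₐ = 246.875 m/s ≈ 246.9 m/s

Final answer: vₚ = 1.906 km/s, vₐ = 246.9 m/s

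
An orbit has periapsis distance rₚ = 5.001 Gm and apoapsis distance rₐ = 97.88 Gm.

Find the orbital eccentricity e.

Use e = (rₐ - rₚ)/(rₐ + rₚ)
rₚ = 5.001 Gm = 5.001 × 10^9 m
rₐ = 97.88 Gm = 9.788 × 10^10 m
rₐ − rₚ = 9.2879 × 10^10 m
rₐ + rₚ = 1.02881 × 10^11 m
e = (rₐ − rₚ)/(rₐ + rₚ) = 0.902781

Final answer: e = 0.9028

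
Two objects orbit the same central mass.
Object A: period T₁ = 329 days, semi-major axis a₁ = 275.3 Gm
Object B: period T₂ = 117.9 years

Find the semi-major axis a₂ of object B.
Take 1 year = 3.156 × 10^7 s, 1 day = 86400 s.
T₁ = 329 days = 2.84256 × 10^7 s
T₂ = 117.9 years = 3.72092 × 10^9 s
a₁ = 275.3 Gm = 2.753 × 10^11 m
Kepler's third law: (T₂/T₁)² = (a₂/a₁)³  ⇒  a₂ = a₁ (T₂/T₁)^(2/3)
T₂/T₁ = 130.9
(T₂/T₁)^(2/3) = 25.7807
a₂ = 2.753 × 10^11 m × 25.7807 = 7.09742 × 10^12 m ≈ 7.097 Tm

Final answer: a₂ = 7.097 Tm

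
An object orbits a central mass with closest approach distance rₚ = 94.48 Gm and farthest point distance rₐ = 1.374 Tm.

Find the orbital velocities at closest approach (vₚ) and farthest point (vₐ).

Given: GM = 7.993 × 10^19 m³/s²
rₚ = 94.48 Gm = 9.448 × 10^10 m
rₐ = 1.374 Tm = 1.374 × 10^12 m
GM = 7.993 × 10^19 m³/s²
a = (rₚ + rₐ)/2 = 7.3424 × 10^11 m
Vis-viva: v² = GM (2/r − 1/a)
vₚ² = 7.993 × 10^19 × (2.11685 × 10^-11 − 1.36195 × 10^-12) = 1.58314 × 10^9 m²/s²
vₚ = 39788.7 m/s ≈ 39.79 km/s
vₐ² = 7.993 × 10^19 × (1.4556 × 10^-12 − 1.36195 × 10^-12) = 7.48557 × 10^6 m²/s²
vₐ = 2735.98 m/s ≈ 2.736 km/s

Final answer: vₚ = 39.79 km/s, vₐ = 2.736 km/s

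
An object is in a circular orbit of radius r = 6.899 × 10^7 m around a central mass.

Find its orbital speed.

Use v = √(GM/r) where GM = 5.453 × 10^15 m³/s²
r = 6.899 × 10^7 m
GM = 5.453 × 10^15 m³/s²
GM/r = (5.453 × 10^15) / (6.899 × 10^7) = 7.90404 × 10^7 m²/s²
v = √(GM/r) = 8890.47 m/s ≈ 8.89 km/s

Final answer: 8.89 km/s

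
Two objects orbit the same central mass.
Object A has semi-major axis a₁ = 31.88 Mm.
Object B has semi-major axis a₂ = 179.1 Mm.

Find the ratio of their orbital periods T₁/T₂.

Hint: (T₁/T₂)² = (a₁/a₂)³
a₁ = 31.88 Mm = 3.188 × 10^7 m
a₂ = 179.1 Mm = 1.791 × 10^8 m
a₁/a₂ = 0.178001
T₁/T₂ = (a₁/a₂)^(3/2) = (0.178001)^1.5 = 0.075099

Final answer: T₁/T₂ = 0.0751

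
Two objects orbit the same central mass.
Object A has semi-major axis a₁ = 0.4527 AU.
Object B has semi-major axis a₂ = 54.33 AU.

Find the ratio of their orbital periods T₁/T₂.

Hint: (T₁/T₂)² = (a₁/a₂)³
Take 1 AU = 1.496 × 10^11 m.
a₁ = 0.4527 AU = 6.77239 × 10^10 m
a₂ = 54.33 AU = 8.12777 × 10^12 m
a₁/a₂ = 0.00833241
T₁/T₂ = (a₁/a₂)^(3/2) = (0.00833241)^1.5 = 0.0007606

Final answer: T₁/T₂ = 0.0007606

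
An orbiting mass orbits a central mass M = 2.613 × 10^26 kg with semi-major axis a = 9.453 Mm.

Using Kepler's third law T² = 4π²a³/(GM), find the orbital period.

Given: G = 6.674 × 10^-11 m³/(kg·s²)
M = 2.613 × 10^26 kg
GM = G × M = 6.674 × 10^-11 × 2.613 × 10^26 = 1.74392 × 10^16 m³/s²
a = 9.453 Mm = 9.453 × 10^6 m
a³ = 8.44713 × 10^20 m³
T = 2π √(a³/GM) = 2π √((8.44713 × 10^20) / (1.74392 × 10^16)) = 2π × 220.086 s
T = 1382.84 s ≈ 23.05 minutes

Final answer: 23.05 minutes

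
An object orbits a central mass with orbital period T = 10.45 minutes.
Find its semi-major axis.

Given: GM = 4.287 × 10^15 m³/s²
T = 10.45 minutes = 627 s
GM = 4.287 × 10^15 m³/s²
Kepler's third law: a³ = GM T² / (4π²)
T² = 393129 s²
a³ = (4.287 × 10^15) × 393129 / (4π²) = 4.26903 × 10^19 m³
a = (a³)^(1/3) = 3.49497 × 10^6 m ≈ 3.495 Mm

Final answer: 3.495 Mm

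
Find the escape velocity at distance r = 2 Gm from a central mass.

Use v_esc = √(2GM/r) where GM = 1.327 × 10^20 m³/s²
r = 2 Gm = 2 × 10^9 m
GM = 1.327 × 10^20 m³/s²
2GM/r = 2 × (1.327 × 10^20) / (2 × 10^9) = 1.327 × 10^11 m²/s²
v_esc = √(2GM/r) = 364280 m/s ≈ 364.3 km/s

Final answer: 364.3 km/s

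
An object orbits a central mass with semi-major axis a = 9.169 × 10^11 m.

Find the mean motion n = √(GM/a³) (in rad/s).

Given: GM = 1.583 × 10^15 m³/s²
a = 9.169 × 10^11 m
GM = 1.583 × 10^15 m³/s²
a³ = 7.70843 × 10^35 m³
GM/a³ = (1.583 × 10^15) / (7.70843 × 10^35) = 2.0536 × 10^-21 s⁻²
n = √(GM/a³) = 4.53166 × 10^-11 rad/s ≈ 4.532 × 10^-11 rad/s

Final answer: n = 4.532 × 10^-11 rad/s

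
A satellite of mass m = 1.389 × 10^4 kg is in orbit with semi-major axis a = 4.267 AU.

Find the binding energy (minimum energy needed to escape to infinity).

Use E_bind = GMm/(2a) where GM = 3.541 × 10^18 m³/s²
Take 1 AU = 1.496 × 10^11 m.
a = 4.267 AU = 6.38343 × 10^11 m
GM = 3.541 × 10^18 m³/s²
m = 1.389 × 10^4 kg
GMm = 3.541 × 10^18 × 13890 = 4.91845 × 10^22 m³·kg/s²
2a = 1.27669 × 10^12 m
E_bind = GMm/(2a) = 3.85251 × 10^10 J ≈ 38.53 GJ

Final answer: 38.53 GJ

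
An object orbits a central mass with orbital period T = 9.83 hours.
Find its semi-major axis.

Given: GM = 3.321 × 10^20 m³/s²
T = 9.83 hours = 35388 s
GM = 3.321 × 10^20 m³/s²
Kepler's third law: a³ = GM T² / (4π²)
T² = 1.25231 × 10^9 s²
a³ = (3.321 × 10^20) × (1.25231 × 10^9) / (4π²) = 1.05347 × 10^28 m³
a = (a³)^(1/3) = 2.19217 × 10^9 m ≈ 2.192 Gm

Final answer: 2.192 Gm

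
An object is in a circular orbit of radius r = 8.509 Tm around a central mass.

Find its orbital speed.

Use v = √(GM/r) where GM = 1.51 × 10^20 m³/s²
r = 8.509 Tm = 8.509 × 10^12 m
GM = 1.51 × 10^20 m³/s²
GM/r = (1.51 × 10^20) / (8.509 × 10^12) = 1.77459 × 10^7 m²/s²
v = √(GM/r) = 4212.59 m/s ≈ 4.213 km/s

Final answer: 4.213 km/s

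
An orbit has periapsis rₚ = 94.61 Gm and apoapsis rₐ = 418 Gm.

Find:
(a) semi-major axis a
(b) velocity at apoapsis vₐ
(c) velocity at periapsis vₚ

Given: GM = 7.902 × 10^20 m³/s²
rₚ = 94.61 Gm = 9.461 × 10^10 m
rₐ = 418 Gm = 4.18 × 10^11 m
GM = 7.902 × 10^20 m³/s²
a = (rₚ + rₐ)/2 = 2.56305 × 10^11 m
e = (rₐ − rₚ)/(rₐ + rₚ) = (3.2339 × 10^11) / (5.1261 × 10^11) = 0.630869
(a) a = 2.56305 × 10^11 m ≈ 256.3 Gm
(b) vₐ² = GM (2/rₐ − 1/a) = 7.902 × 10^20 × (4.78469 × 10^-12 − 3.9016 × 10^-12) = 6.97816 × 10^8 m²/s²;  vₐ = 26416.2 m/s ≈ 26.42 km/s
(c) vₚ² = GM (2/rₚ − 1/a) = 7.902 × 10^20 × (2.11394 × 10^-11 − 3.9016 × 10^-12) = 1.36213 × 10^10 m²/s²;  vₚ = 116710 m/s ≈ 116.7 km/s

Final answer:
(a) semi-major axis a = 256.3 Gm
(b) velocity at apoapsis vₐ = 26.42 km/s
(c) velocity at periapsis vₚ = 116.7 km/s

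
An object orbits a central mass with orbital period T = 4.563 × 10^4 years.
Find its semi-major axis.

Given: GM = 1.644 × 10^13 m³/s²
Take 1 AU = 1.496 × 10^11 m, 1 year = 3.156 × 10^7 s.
T = 4.563 × 10^4 years = 1.44008 × 10^12 s
GM = 1.644 × 10^13 m³/s²
Kepler's third law: a³ = GM T² / (4π²)
T² = 2.07384 × 10^24 s²
a³ = (1.644 × 10^13) × (2.07384 × 10^24) / (4π²) = 8.63609 × 10^35 m³
a = (a³)^(1/3) = 9.52297 × 10^11 m ≈ 6.366 AU

Final answer: 6.366 AU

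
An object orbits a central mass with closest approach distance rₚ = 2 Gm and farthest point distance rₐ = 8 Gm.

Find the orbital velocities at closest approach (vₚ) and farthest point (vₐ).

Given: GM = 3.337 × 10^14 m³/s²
rₚ = 2 Gm = 2 × 10^9 m
rₐ = 8 Gm = 8 × 10^9 m
GM = 3.337 × 10^14 m³/s²
a = (rₚ + rₐ)/2 = 5 × 10^9 m
Vis-viva: v² = GM (2/r − 1/a)
vₚ² = 3.337 × 10^14 × (1 × 10^-9 − 2 × 10^-10) = 266960 m²/s²
vₚ = 516.682 m/s ≈ 516.7 m/s
vₐ² = 3.337 × 10^14 × (2.5 × 10^-10 − 2 × 10^-10) = 16685 m²/s²
vₐ = 129.17 m/s ≈ 129.2 m/s

Final answer: vₚ = 516.7 m/s, vₐ = 129.2 m/s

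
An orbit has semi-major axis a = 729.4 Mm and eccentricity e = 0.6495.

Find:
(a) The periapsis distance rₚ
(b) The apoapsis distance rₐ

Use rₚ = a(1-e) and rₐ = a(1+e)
a = 729.4 Mm = 7.294 × 10^8 m
e = 0.6495:  1 − e = 0.3505,  1 + e = 1.6495
(a) rₚ = a(1 − e) = 7.294 × 10^8 m × 0.3505 = 2.55655 × 10^8 m ≈ 255.7 Mm
(b) rₐ = a(1 + e) = 7.294 × 10^8 m × 1.6495 = 1.20315 × 10^9 m ≈ 1.203 Gm

Final answer:
(a) rₚ = 255.7 Mm
(b) rₐ = 1.203 Gm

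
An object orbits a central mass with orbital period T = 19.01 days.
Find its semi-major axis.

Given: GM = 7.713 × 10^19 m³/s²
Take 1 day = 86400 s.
T = 19.01 days = 1.64246 × 10^6 s
GM = 7.713 × 10^19 m³/s²
Kepler's third law: a³ = GM T² / (4π²)
T² = 2.69769 × 10^12 s²
a³ = (7.713 × 10^19) × (2.69769 × 10^12) / (4π²) = 5.27054 × 10^30 m³
a = (a³)^(1/3) = 1.74028 × 10^10 m ≈ 1.74 × 10^10 m

Final answer: 1.74 × 10^10 m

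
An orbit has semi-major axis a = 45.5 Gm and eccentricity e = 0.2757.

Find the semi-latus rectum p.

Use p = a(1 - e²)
a = 45.5 Gm = 4.55 × 10^10 m
e = 0.2757,  e² = 0.0760105,  1 − e² = 0.92399
p = a(1 − e²) = 4.55 × 10^10 m × 0.92399 = 4.20415 × 10^10 m ≈ 42.04 Gm

Final answer: p = 42.04 Gm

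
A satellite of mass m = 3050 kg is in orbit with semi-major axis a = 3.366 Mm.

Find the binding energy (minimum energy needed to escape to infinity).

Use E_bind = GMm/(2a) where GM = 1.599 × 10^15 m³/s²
a = 3.366 Mm = 3.366 × 10^6 m
GM = 1.599 × 10^15 m³/s²
m = 3050 kg
GMm = 1.599 × 10^15 × 3050 = 4.87695 × 10^18 m³·kg/s²
2a = 6.732 × 10^6 m
E_bind = GMm/(2a) = 7.24443 × 10^11 J ≈ 724.4 GJ

Final answer: 724.4 GJ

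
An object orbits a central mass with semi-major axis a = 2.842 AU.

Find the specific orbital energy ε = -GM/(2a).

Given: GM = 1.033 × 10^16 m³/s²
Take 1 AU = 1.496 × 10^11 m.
a = 2.842 AU = 4.25163 × 10^11 m
GM = 1.033 × 10^16 m³/s²
2a = 8.50326 × 10^11 m
ε = −GM/(2a) = -12148.3 J/kg ≈ -12.15 kJ/kg

Final answer: -12.15 kJ/kg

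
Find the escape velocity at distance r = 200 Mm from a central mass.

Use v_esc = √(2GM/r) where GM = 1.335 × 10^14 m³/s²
r = 200 Mm = 2 × 10^8 m
GM = 1.335 × 10^14 m³/s²
2GM/r = 2 × (1.335 × 10^14) / (2 × 10^8) = 1.335 × 10^6 m²/s²
v_esc = √(2GM/r) = 1155.42 m/s ≈ 1.155 km/s

Final answer: 1.155 km/s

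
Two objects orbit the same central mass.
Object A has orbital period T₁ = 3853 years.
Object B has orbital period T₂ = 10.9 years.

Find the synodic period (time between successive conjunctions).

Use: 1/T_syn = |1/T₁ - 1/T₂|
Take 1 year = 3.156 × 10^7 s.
T₁ = 3853 years = 1.21601 × 10^11 s
T₂ = 10.9 years = 3.44004 × 10^8 s
1/T₁ = 8.22364 × 10^-12 s⁻¹
1/T₂ = 2.90694 × 10^-9 s⁻¹
|1/T₁ − 1/T₂| = 2.89872 × 10^-9 s⁻¹
T_syn = 1 / |1/T₁ − 1/T₂| = 3.4498 × 10^8 s ≈ 10.93 years

Final answer: T_syn = 10.93 years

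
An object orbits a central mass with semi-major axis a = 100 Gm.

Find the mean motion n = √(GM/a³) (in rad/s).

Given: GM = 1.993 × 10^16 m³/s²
a = 100 Gm = 1 × 10^11 m
GM = 1.993 × 10^16 m³/s²
a³ = 1 × 10^33 m³
GM/a³ = (1.993 × 10^16) / (1 × 10^33) = 1.993 × 10^-17 s⁻²
n = √(GM/a³) = 4.4643 × 10^-9 rad/s ≈ 4.464 × 10^-9 rad/s

Final answer: n = 4.464 × 10^-9 rad/s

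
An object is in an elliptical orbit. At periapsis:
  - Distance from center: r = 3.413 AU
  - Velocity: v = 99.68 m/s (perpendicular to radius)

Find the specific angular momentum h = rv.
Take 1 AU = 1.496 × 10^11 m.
r = 3.413 AU = 5.10585 × 10^11 m
v = 99.68 m/s
h = rv = 5.10585 × 10^11 × 99.68 = 5.08951 × 10^13 m²/s ≈ 5.09 × 10^13 m²/s

Final answer: h = 5.09 × 10^13 m²/s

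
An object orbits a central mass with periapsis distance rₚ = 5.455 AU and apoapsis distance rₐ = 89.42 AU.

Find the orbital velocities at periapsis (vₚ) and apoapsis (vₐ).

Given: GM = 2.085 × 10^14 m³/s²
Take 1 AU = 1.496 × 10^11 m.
rₚ = 5.455 AU = 8.16068 × 10^11 m
rₐ = 89.42 AU = 1.33772 × 10^13 m
GM = 2.085 × 10^14 m³/s²
a = (rₚ + rₐ)/2 = 7.09665 × 10^12 m
Vis-viva: v² = GM (2/r − 1/a)
vₚ² = 2.085 × 10^14 × (2.45078 × 10^-12 − 1.40912 × 10^-13) = 481.607 m²/s²
vₚ = 21.9455 m/s ≈ 21.95 m/s
vₐ² = 2.085 × 10^14 × (1.49508 × 10^-13 − 1.40912 × 10^-13) = 1.79231 m²/s²
vₐ = 1.33877 m/s ≈ 1.339 m/s

Final answer: vₚ = 21.95 m/s, vₐ = 1.339 m/s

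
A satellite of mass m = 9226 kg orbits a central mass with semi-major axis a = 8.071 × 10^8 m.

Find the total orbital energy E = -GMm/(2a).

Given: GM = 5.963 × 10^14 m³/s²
a = 8.071 × 10^8 m
GM = 5.963 × 10^14 m³/s²
2a = 1.6142 × 10^9 m
GMm = 5.963 × 10^14 × 9226 = 5.50146 × 10^18 m³·kg/s²
E = −GMm/(2a) = -3.40817 × 10^9 J ≈ -3.408 GJ

Final answer: -3.408 GJ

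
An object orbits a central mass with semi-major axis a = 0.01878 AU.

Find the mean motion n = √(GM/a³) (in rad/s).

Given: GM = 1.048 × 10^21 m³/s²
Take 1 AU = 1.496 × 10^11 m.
a = 0.01878 AU = 2.80949 × 10^9 m
GM = 1.048 × 10^21 m³/s²
a³ = 2.21759 × 10^28 m³
GM/a³ = (1.048 × 10^21) / (2.21759 × 10^28) = 4.72585 × 10^-8 s⁻²
n = √(GM/a³) = 0.00021739 rad/s ≈ 0.0002174 rad/s

Final answer: n = 0.0002174 rad/s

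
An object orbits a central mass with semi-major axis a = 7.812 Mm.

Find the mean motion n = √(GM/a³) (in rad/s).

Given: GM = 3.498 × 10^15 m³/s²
a = 7.812 Mm = 7.812 × 10^6 m
GM = 3.498 × 10^15 m³/s²
a³ = 4.76746 × 10^20 m³
GM/a³ = (3.498 × 10^15) / (4.76746 × 10^20) = 7.33725 × 10^-6 s⁻²
n = √(GM/a³) = 0.00270874 rad/s ≈ 0.002709 rad/s

Final answer: n = 0.002709 rad/s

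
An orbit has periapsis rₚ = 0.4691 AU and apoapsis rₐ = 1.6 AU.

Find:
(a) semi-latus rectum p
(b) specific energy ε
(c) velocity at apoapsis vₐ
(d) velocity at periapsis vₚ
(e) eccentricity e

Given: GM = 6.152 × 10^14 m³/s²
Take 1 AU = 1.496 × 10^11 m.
rₚ = 0.4691 AU = 7.01774 × 10^10 m
rₐ = 1.6 AU = 2.3936 × 10^11 m
GM = 6.152 × 10^14 m³/s²
a = (rₚ + rₐ)/2 = 1.54769 × 10^11 m
e = (rₐ − rₚ)/(rₐ + rₚ) = (1.69183 × 10^11) / (3.09537 × 10^11) = 0.546566
(a) 1 − e² = 0.701265;  p = a(1 − e²) = 1.54769 × 10^11 × 0.701265 = 1.08534 × 10^11 m ≈ 0.7255 AU
(b) 2a = 3.09537 × 10^11 m;  ε = −GM/(2a) = -1987.48 J/kg ≈ -1.987 kJ/kg
(c) vₐ² = GM (2/rₐ − 1/a) = 6.152 × 10^14 × (8.35561 × 10^-12 − 6.46126 × 10^-12) = 1165.41 m²/s²;  vₐ = 34.1381 m/s ≈ 34.14 m/s
(d) vₚ² = GM (2/rₚ − 1/a) = 6.152 × 10^14 × (2.84992 × 10^-11 − 6.46126 × 10^-12) = 13557.8 m²/s²;  vₚ = 116.438 m/s ≈ 116.4 m/s
(e) e = 0.546566 ≈ 0.5466

Final answer:
(a) semi-latus rectum p = 0.7255 AU
(b) specific energy ε = -1.987 kJ/kg
(c) velocity at apoapsis vₐ = 34.14 m/s
(d) velocity at periapsis vₚ = 116.4 m/s
(e) eccentricity e = 0.5466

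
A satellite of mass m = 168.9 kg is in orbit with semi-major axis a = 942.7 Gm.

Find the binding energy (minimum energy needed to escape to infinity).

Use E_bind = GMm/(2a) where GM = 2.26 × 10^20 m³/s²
a = 942.7 Gm = 9.427 × 10^11 m
GM = 2.26 × 10^20 m³/s²
m = 168.9 kg
GMm = 2.26 × 10^20 × 168.9 = 3.81714 × 10^22 m³·kg/s²
2a = 1.8854 × 10^12 m
E_bind = GMm/(2a) = 2.02458 × 10^10 J ≈ 20.25 GJ

Final answer: 20.25 GJ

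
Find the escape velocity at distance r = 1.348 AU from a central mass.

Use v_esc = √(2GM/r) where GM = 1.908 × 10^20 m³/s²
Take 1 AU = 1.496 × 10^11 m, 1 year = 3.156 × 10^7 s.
r = 1.348 AU = 2.01661 × 10^11 m
GM = 1.908 × 10^20 m³/s²
2GM/r = 2 × (1.908 × 10^20) / (2.01661 × 10^11) = 1.89229 × 10^9 m²/s²
v_esc = √(2GM/r) = 43500.4 m/s ≈ 9.177 AU/year

Final answer: 9.177 AU/year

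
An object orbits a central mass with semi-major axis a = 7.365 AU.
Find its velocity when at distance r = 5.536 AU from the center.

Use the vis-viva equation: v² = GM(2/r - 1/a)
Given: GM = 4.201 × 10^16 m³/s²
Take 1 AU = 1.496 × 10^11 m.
a = 7.365 AU = 1.1018 × 10^12 m
r = 5.536 AU = 8.28186 × 10^11 m
GM = 4.201 × 10^16 m³/s²
2/r − 1/a = 2.41492 × 10^-12 − 9.07602 × 10^-13 = 1.50732 × 10^-12 m⁻¹
v² = GM (2/r − 1/a) = 63322.3 m²/s²
v = 251.639 m/s ≈ 251.6 m/s

Final answer: 251.6 m/s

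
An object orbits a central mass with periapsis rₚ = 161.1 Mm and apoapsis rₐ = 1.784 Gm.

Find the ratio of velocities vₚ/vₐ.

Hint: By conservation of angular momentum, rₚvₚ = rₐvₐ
rₚ = 161.1 Mm = 1.611 × 10^8 m
rₐ = 1.784 Gm = 1.784 × 10^9 m
rₚvₚ = rₐvₐ  ⇒  vₚ/vₐ = rₐ/rₚ
vₚ/vₐ = (1.784 × 10^9) / (1.611 × 10^8) = 11.0739

Final answer: vₚ/vₐ = 11.07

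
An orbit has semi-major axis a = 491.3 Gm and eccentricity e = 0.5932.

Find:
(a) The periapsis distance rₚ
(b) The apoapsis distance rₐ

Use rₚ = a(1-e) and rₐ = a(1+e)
a = 491.3 Gm = 4.913 × 10^11 m
e = 0.5932:  1 − e = 0.4068,  1 + e = 1.5932
(a) rₚ = a(1 − e) = 4.913 × 10^11 m × 0.4068 = 1.99861 × 10^11 m ≈ 199.9 Gm
(b) rₐ = a(1 + e) = 4.913 × 10^11 m × 1.5932 = 7.82739 × 10^11 m ≈ 782.7 Gm

Final answer:
(a) rₚ = 199.9 Gm
(b) rₐ = 782.7 Gm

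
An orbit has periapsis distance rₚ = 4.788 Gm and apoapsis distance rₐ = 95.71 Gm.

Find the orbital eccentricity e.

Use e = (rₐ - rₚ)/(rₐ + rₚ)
rₚ = 4.788 Gm = 4.788 × 10^9 m
rₐ = 95.71 Gm = 9.571 × 10^10 m
rₐ − rₚ = 9.0922 × 10^10 m
rₐ + rₚ = 1.00498 × 10^11 m
e = (rₐ − rₚ)/(rₐ + rₚ) = 0.904715

Final answer: e = 0.9047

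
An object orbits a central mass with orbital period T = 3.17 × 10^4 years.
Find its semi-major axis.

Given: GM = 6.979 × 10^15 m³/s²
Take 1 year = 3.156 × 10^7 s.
T = 3.17 × 10^4 years = 1.00045 × 10^12 s
GM = 6.979 × 10^15 m³/s²
Kepler's third law: a³ = GM T² / (4π²)
T² = 1.0009 × 10^24 s²
a³ = (6.979 × 10^15) × (1.0009 × 10^24) / (4π²) = 1.7694 × 10^38 m³
a = (a³)^(1/3) = 5.61404 × 10^12 m ≈ 5.614 Tm

Final answer: 5.614 Tm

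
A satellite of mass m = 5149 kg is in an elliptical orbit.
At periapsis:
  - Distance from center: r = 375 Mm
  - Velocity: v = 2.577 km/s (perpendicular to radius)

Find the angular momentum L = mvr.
r = 375 Mm = 3.75 × 10^8 m
v = 2.577 km/s = 2577 m/s
vr = 2577 × 3.75 × 10^8 = 9.66375 × 10^11 m²/s
L = m × vr = 5149 × 9.66375 × 10^11 = 4.97586 × 10^15 kg·m²/s ≈ 4.976 × 10^15 kg·m²/s

Final answer: L = 4.976 × 10^15 kg·m²/s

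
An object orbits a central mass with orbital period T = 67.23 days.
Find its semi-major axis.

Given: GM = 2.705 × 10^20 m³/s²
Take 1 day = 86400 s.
T = 67.23 days = 5.80867 × 10^6 s
GM = 2.705 × 10^20 m³/s²
Kepler's third law: a³ = GM T² / (4π²)
T² = 3.37407 × 10^13 s²
a³ = (2.705 × 10^20) × (3.37407 × 10^13) / (4π²) = 2.31186 × 10^32 m³
a = (a³)^(1/3) = 6.13744 × 10^10 m ≈ 61.37 Gm

Final answer: 61.37 Gm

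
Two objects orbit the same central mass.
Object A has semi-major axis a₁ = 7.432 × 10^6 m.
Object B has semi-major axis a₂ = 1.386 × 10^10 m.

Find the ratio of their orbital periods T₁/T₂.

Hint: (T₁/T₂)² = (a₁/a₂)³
a₁ = 7.432 × 10^6 m
a₂ = 1.386 × 10^10 m
a₁/a₂ = 0.000536219
T₁/T₂ = (a₁/a₂)^(3/2) = (0.000536219)^1.5 = 1.24169 × 10^-5

Final answer: T₁/T₂ = 1.242 × 10^-5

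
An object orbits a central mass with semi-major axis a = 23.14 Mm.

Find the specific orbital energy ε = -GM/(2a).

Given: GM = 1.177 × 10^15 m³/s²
a = 23.14 Mm = 2.314 × 10^7 m
GM = 1.177 × 10^15 m³/s²
2a = 4.628 × 10^7 m
ε = −GM/(2a) = -2.54322 × 10^7 J/kg ≈ -25.43 MJ/kg

Final answer: -25.43 MJ/kg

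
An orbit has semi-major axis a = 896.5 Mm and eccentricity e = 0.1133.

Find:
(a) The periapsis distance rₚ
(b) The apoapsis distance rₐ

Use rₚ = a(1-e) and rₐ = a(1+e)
a = 896.5 Mm = 8.965 × 10^8 m
e = 0.1133:  1 − e = 0.8867,  1 + e = 1.1133
(a) rₚ = a(1 − e) = 8.965 × 10^8 m × 0.8867 = 7.94927 × 10^8 m ≈ 794.9 Mm
(b) rₐ = a(1 + e) = 8.965 × 10^8 m × 1.1133 = 9.98073 × 10^8 m ≈ 998.1 Mm

Final answer:
(a) rₚ = 794.9 Mm
(b) rₐ = 998.1 Mm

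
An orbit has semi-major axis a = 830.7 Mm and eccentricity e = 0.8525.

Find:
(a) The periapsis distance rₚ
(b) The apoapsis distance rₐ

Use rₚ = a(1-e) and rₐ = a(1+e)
a = 830.7 Mm = 8.307 × 10^8 m
e = 0.8525:  1 − e = 0.1475,  1 + e = 1.8525
(a) rₚ = a(1 − e) = 8.307 × 10^8 m × 0.1475 = 1.22528 × 10^8 m ≈ 122.5 Mm
(b) rₐ = a(1 + e) = 8.307 × 10^8 m × 1.8525 = 1.53887 × 10^9 m ≈ 1.539 Gm

Final answer:
(a) rₚ = 122.5 Mm
(b) rₐ = 1.539 Gm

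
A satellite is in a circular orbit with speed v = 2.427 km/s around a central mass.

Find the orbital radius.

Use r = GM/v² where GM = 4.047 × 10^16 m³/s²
v = 2.427 km/s = 2427 m/s
GM = 4.047 × 10^16 m³/s²
v² = 5.89033 × 10^6 m²/s²
r = GM/v² = (4.047 × 10^16) / (5.89033 × 10^6) = 6.87058 × 10^9 m ≈ 6.871 Gm

Final answer: 6.871 Gm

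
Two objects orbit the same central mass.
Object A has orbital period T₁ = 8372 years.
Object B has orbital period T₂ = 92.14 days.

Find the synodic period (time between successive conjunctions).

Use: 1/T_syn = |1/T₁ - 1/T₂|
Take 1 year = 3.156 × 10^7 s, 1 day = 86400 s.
T₁ = 8372 years = 2.6422 × 10^11 s
T₂ = 92.14 days = 7.9609 × 10^6 s
1/T₁ = 3.78472 × 10^-12 s⁻¹
1/T₂ = 1.25614 × 10^-7 s⁻¹
|1/T₁ − 1/T₂| = 1.2561 × 10^-7 s⁻¹
T_syn = 1 / |1/T₁ − 1/T₂| = 7.96114 × 10^6 s ≈ 92.14 days

Final answer: T_syn = 92.14 days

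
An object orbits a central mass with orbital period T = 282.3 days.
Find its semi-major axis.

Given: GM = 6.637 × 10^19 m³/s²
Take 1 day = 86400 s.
T = 282.3 days = 2.43907 × 10^7 s
GM = 6.637 × 10^19 m³/s²
Kepler's third law: a³ = GM T² / (4π²)
T² = 5.94907 × 10^14 s²
a³ = (6.637 × 10^19) × (5.94907 × 10^14) / (4π²) = 1.00014 × 10^33 m³
a = (a³)^(1/3) = 1.00005 × 10^11 m ≈ 100 Gm

Final answer: 100 Gm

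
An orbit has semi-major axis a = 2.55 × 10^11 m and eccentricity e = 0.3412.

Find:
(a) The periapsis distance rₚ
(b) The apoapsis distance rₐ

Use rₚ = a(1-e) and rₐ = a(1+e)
a = 2.55 × 10^11 m
e = 0.3412:  1 − e = 0.6588,  1 + e = 1.3412
(a) rₚ = a(1 − e) = 2.55 × 10^11 m × 0.6588 = 1.67994 × 10^11 m ≈ 1.68 × 10^11 m
(b) rₐ = a(1 + e) = 2.55 × 10^11 m × 1.3412 = 3.42006 × 10^11 m ≈ 3.42 × 10^11 m

Final answer:
(a) rₚ = 1.68 × 10^11 m
(b) rₐ = 3.42 × 10^11 m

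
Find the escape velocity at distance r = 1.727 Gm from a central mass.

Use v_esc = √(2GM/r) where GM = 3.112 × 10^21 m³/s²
r = 1.727 Gm = 1.727 × 10^9 m
GM = 3.112 × 10^21 m³/s²
2GM/r = 2 × (3.112 × 10^21) / (1.727 × 10^9) = 3.60394 × 10^12 m²/s²
v_esc = √(2GM/r) = 1.8984 × 10^6 m/s ≈ 1898 km/s

Final answer: 1898 km/s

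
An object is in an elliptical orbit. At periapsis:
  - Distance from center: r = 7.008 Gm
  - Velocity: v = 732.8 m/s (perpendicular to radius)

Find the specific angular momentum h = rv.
r = 7.008 Gm = 7.008 × 10^9 m
v = 732.8 m/s
h = rv = 7.008 × 10^9 × 732.8 = 5.13546 × 10^12 m²/s ≈ 5.135 × 10^12 m²/s

Final answer: h = 5.135 × 10^12 m²/s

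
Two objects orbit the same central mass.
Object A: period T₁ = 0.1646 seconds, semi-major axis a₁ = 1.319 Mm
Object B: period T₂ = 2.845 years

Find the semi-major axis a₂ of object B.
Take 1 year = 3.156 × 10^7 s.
T₁ = 0.1646 seconds
T₂ = 2.845 years = 8.97882 × 10^7 s
a₁ = 1.319 Mm = 1.319 × 10^6 m
Kepler's third law: (T₂/T₁)² = (a₂/a₁)³  ⇒  a₂ = a₁ (T₂/T₁)^(2/3)
T₂/T₁ = 5.45493 × 10^8
(T₂/T₁)^(2/3) = 667615
a₂ = 1.319 × 10^6 m × 667615 = 8.80585 × 10^11 m ≈ 880.6 Gm

Final answer: a₂ = 880.6 Gm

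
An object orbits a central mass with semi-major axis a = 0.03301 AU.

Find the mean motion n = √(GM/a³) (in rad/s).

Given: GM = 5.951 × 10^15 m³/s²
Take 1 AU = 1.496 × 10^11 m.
a = 0.03301 AU = 4.9383 × 10^9 m
GM = 5.951 × 10^15 m³/s²
a³ = 1.20429 × 10^29 m³
GM/a³ = (5.951 × 10^15) / (1.20429 × 10^29) = 4.9415 × 10^-14 s⁻²
n = √(GM/a³) = 2.22295 × 10^-7 rad/s ≈ 2.223 × 10^-7 rad/s

Final answer: n = 2.223 × 10^-7 rad/s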